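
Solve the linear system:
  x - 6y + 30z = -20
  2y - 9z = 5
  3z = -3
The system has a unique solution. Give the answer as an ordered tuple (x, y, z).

Form the augmented matrix and row-reduce:
  [ 1  -6  30  |  -20 ]
  [ 0   2  -9  |    5 ]
  [ 0   0   3  |   -3 ]
Multiply r2 by 1/2.
Multiply r3 by 1/3.
Add 9/2 times r3 to r2.
Subtract 30 times r3 from r1.
Add 6 times r2 to r1.
Reading off the last column: x = -2, y = -2, z = -1.

(-2, -2, -1)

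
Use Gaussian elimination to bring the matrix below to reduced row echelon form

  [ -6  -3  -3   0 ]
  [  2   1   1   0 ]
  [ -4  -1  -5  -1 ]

Multiply R1 by -1/6.
  [  1  1/2  1/2   0 ]
  [  2    1    1   0 ]
  [ -4   -1   -5  -1 ]
Subtract 2 times R1 from R2.
  [  1  1/2  1/2   0 ]
  [  0    0    0   0 ]
  [ -4   -1   -5  -1 ]
Add 4 times R1 to R3.
  [ 1  1/2  1/2   0 ]
  [ 0    0    0   0 ]
  [ 0    1   -3  -1 ]
Swap R2 and R3.
  [ 1  1/2  1/2   0 ]
  [ 0    1   -3  -1 ]
  [ 0    0    0   0 ]
Subtract 1/2 times R2 from R1.
  [ 1  0   2  1/2 ]
  [ 0  1  -3   -1 ]
  [ 0  0   0    0 ]

[[1, 0, 2, 1/2], [0, 1, -3, -1], [0, 0, 0, 0]]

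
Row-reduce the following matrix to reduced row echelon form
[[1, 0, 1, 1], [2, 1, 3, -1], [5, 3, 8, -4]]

[[1, 0, 1, 1], [0, 1, 1, -3], [0, 0, 0, 0]]

r2 -> r2 − 2·r1
  [ 1  0  1   1 ]
  [ 0  1  1  -3 ]
  [ 5  3  8  -4 ]
r3 -> r3 − 5·r1
  [ 1  0  1   1 ]
  [ 0  1  1  -3 ]
  [ 0  3  3  -9 ]
r3 -> r3 − 3·r2
  [ 1  0  1   1 ]
  [ 0  1  1  -3 ]
  [ 0  0  0   0 ]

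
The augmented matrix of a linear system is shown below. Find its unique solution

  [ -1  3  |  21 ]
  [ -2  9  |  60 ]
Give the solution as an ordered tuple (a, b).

Multiply ρ1 by -1.
  [  1  -3  |  -21 ]
  [ -2   9  |   60 ]
Add 2 times ρ1 to ρ2.
  [ 1  -3  |  -21 ]
  [ 0   3  |   18 ]
Multiply ρ2 by 1/3.
  [ 1  -3  |  -21 ]
  [ 0   1  |    6 ]
Add 3 times ρ2 to ρ1.
  [ 1  0  |  -3 ]
  [ 0  1  |   6 ]
Reading off the last column: a = -3, b = 6.

(-3, 6)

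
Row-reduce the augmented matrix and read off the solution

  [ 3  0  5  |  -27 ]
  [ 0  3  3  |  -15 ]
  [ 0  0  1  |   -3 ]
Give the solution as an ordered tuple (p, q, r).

ρ1 := 1/3·ρ1
ρ2 := 1/3·ρ2
ρ2 := ρ2 − ρ3
ρ1 := ρ1 − 5/3·ρ3
Reading off the last column: p = -4, q = -2, r = -3.

(-4, -2, -3)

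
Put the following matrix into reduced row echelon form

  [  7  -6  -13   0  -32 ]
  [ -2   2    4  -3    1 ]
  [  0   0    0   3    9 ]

[[1, 0, -1, 0, -2], [0, 1, 1, 0, 3], [0, 0, 0, 1, 3]]

R1 := 1/7·R1
  [  1  -6/7  -13/7   0  -32/7 ]
  [ -2     2      4  -3      1 ]
  [  0     0      0   3      9 ]
R2 := R2 + 2·R1
  [ 1  -6/7  -13/7   0  -32/7 ]
  [ 0   2/7    2/7  -3  -57/7 ]
  [ 0     0      0   3      9 ]
R2 := 7/2·R2
  [ 1  -6/7  -13/7      0  -32/7 ]
  [ 0     1      1  -21/2  -57/2 ]
  [ 0     0      0      3      9 ]
R3 := 1/3·R3
  [ 1  -6/7  -13/7      0  -32/7 ]
  [ 0     1      1  -21/2  -57/2 ]
  [ 0     0      0      1      3 ]
R2 := R2 + 21/2·R3
  [ 1  -6/7  -13/7  0  -32/7 ]
  [ 0     1      1  0      3 ]
  [ 0     0      0  1      3 ]
R1 := R1 + 6/7·R2
  [ 1  0  -1  0  -2 ]
  [ 0  1   1  0   3 ]
  [ 0  0   0  1   3 ]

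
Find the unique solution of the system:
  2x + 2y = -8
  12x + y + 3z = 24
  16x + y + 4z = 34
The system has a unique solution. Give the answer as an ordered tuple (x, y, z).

(2, -6, 2)

Form the augmented matrix and row-reduce:
  [  2  2  0  |  -8 ]
  [ 12  1  3  |  24 ]
  [ 16  1  4  |  34 ]
R1 → 1/2·R1
  [  1  1  0  |  -4 ]
  [ 12  1  3  |  24 ]
  [ 16  1  4  |  34 ]
R2 → R2 − 12·R1
  [  1    1  0  |  -4 ]
  [  0  -11  3  |  72 ]
  [ 16    1  4  |  34 ]
R3 → R3 − 16·R1
  [ 1    1  0  |  -4 ]
  [ 0  -11  3  |  72 ]
  [ 0  -15  4  |  98 ]
R2 → -1/11·R2
  [ 1    1      0  |      -4 ]
  [ 0    1  -3/11  |  -72/11 ]
  [ 0  -15      4  |      98 ]
R3 → R3 + 15·R2
  [ 1  1      0  |      -4 ]
  [ 0  1  -3/11  |  -72/11 ]
  [ 0  0  -1/11  |   -2/11 ]
R3 → -11·R3
  [ 1  1      0  |      -4 ]
  [ 0  1  -3/11  |  -72/11 ]
  [ 0  0      1  |       2 ]
R2 → R2 + 3/11·R3
  [ 1  1  0  |  -4 ]
  [ 0  1  0  |  -6 ]
  [ 0  0  1  |   2 ]
R1 → R1 − R2
  [ 1  0  0  |   2 ]
  [ 0  1  0  |  -6 ]
  [ 0  0  1  |   2 ]
Reading off the last column: x = 2, y = -6, z = 2.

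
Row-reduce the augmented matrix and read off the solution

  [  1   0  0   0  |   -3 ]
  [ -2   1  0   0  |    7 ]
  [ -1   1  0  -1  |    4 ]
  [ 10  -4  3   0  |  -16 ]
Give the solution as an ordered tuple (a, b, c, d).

(-3, 1, 6, 0)

Add 2 times r1 to r2.
  [  1   0  0   0  |   -3 ]
  [  0   1  0   0  |    1 ]
  [ -1   1  0  -1  |    4 ]
  [ 10  -4  3   0  |  -16 ]
Add r1 to r3.
  [  1   0  0   0  |   -3 ]
  [  0   1  0   0  |    1 ]
  [  0   1  0  -1  |    1 ]
  [ 10  -4  3   0  |  -16 ]
Subtract 10 times r1 from r4.
  [ 1   0  0   0  |  -3 ]
  [ 0   1  0   0  |   1 ]
  [ 0   1  0  -1  |   1 ]
  [ 0  -4  3   0  |  14 ]
Subtract r2 from r3.
  [ 1   0  0   0  |  -3 ]
  [ 0   1  0   0  |   1 ]
  [ 0   0  0  -1  |   0 ]
  [ 0  -4  3   0  |  14 ]
Add 4 times r2 to r4.
  [ 1  0  0   0  |  -3 ]
  [ 0  1  0   0  |   1 ]
  [ 0  0  0  -1  |   0 ]
  [ 0  0  3   0  |  18 ]
Swap r3 and r4.
  [ 1  0  0   0  |  -3 ]
  [ 0  1  0   0  |   1 ]
  [ 0  0  3   0  |  18 ]
  [ 0  0  0  -1  |   0 ]
Multiply r3 by 1/3.
  [ 1  0  0   0  |  -3 ]
  [ 0  1  0   0  |   1 ]
  [ 0  0  1   0  |   6 ]
  [ 0  0  0  -1  |   0 ]
Multiply r4 by -1.
  [ 1  0  0  0  |  -3 ]
  [ 0  1  0  0  |   1 ]
  [ 0  0  1  0  |   6 ]
  [ 0  0  0  1  |   0 ]
Reading off the last column: a = -3, b = 1, c = 6, d = 0.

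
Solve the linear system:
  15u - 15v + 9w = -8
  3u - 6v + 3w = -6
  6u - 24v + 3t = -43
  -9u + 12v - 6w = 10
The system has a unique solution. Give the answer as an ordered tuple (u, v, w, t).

(2/3, 2, 4/3, 1/3)

Form the augmented matrix and row-reduce:
  [ 15  -15   9  0  |   -8 ]
  [  3   -6   3  0  |   -6 ]
  [  6  -24   0  3  |  -43 ]
  [ -9   12  -6  0  |   10 ]
r1 → 1/15·r1
  [  1   -1  3/5  0  |  -8/15 ]
  [  3   -6    3  0  |     -6 ]
  [  6  -24    0  3  |    -43 ]
  [ -9   12   -6  0  |     10 ]
r2 → r2 − 3·r1
  [  1   -1  3/5  0  |  -8/15 ]
  [  0   -3  6/5  0  |  -22/5 ]
  [  6  -24    0  3  |    -43 ]
  [ -9   12   -6  0  |     10 ]
r3 → r3 − 6·r1
  [  1   -1    3/5  0  |   -8/15 ]
  [  0   -3    6/5  0  |   -22/5 ]
  [  0  -18  -18/5  3  |  -199/5 ]
  [ -9   12     -6  0  |      10 ]
r4 → r4 + 9·r1
  [ 1   -1    3/5  0  |   -8/15 ]
  [ 0   -3    6/5  0  |   -22/5 ]
  [ 0  -18  -18/5  3  |  -199/5 ]
  [ 0    3   -3/5  0  |    26/5 ]
r2 → -1/3·r2
  [ 1   -1    3/5  0  |   -8/15 ]
  [ 0    1   -2/5  0  |   22/15 ]
  [ 0  -18  -18/5  3  |  -199/5 ]
  [ 0    3   -3/5  0  |    26/5 ]
r3 → r3 + 18·r2
  [ 1  -1    3/5  0  |  -8/15 ]
  [ 0   1   -2/5  0  |  22/15 ]
  [ 0   0  -54/5  3  |  -67/5 ]
  [ 0   3   -3/5  0  |   26/5 ]
r4 → r4 − 3·r2
  [ 1  -1    3/5  0  |  -8/15 ]
  [ 0   1   -2/5  0  |  22/15 ]
  [ 0   0  -54/5  3  |  -67/5 ]
  [ 0   0    3/5  0  |    4/5 ]
r3 → -5/54·r3
  [ 1  -1   3/5      0  |  -8/15 ]
  [ 0   1  -2/5      0  |  22/15 ]
  [ 0   0     1  -5/18  |  67/54 ]
  [ 0   0   3/5      0  |    4/5 ]
r4 → r4 − 3/5·r3
  [ 1  -1   3/5      0  |  -8/15 ]
  [ 0   1  -2/5      0  |  22/15 ]
  [ 0   0     1  -5/18  |  67/54 ]
  [ 0   0     0    1/6  |   1/18 ]
r4 → 6·r4
  [ 1  -1   3/5      0  |  -8/15 ]
  [ 0   1  -2/5      0  |  22/15 ]
  [ 0   0     1  -5/18  |  67/54 ]
  [ 0   0     0      1  |    1/3 ]
r3 → r3 + 5/18·r4
  [ 1  -1   3/5  0  |  -8/15 ]
  [ 0   1  -2/5  0  |  22/15 ]
  [ 0   0     1  0  |    4/3 ]
  [ 0   0     0  1  |    1/3 ]
r2 → r2 + 2/5·r3
  [ 1  -1  3/5  0  |  -8/15 ]
  [ 0   1    0  0  |      2 ]
  [ 0   0    1  0  |    4/3 ]
  [ 0   0    0  1  |    1/3 ]
r1 → r1 − 3/5·r3
  [ 1  -1  0  0  |  -4/3 ]
  [ 0   1  0  0  |     2 ]
  [ 0   0  1  0  |   4/3 ]
  [ 0   0  0  1  |   1/3 ]
r1 → r1 + r2
  [ 1  0  0  0  |  2/3 ]
  [ 0  1  0  0  |    2 ]
  [ 0  0  1  0  |  4/3 ]
  [ 0  0  0  1  |  1/3 ]
Reading off the last column: u = 2/3, v = 2, w = 4/3, t = 1/3.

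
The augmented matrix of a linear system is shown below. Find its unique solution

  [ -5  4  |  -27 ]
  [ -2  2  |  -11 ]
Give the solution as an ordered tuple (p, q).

(5, -1/2)

r1 ← -1/5·r1
  [  1  -4/5  |  27/5 ]
  [ -2     2  |   -11 ]
r2 ← r2 + 2·r1
  [ 1  -4/5  |  27/5 ]
  [ 0   2/5  |  -1/5 ]
r2 ← 5/2·r2
  [ 1  -4/5  |  27/5 ]
  [ 0     1  |  -1/2 ]
r1 ← r1 + 4/5·r2
  [ 1  0  |     5 ]
  [ 0  1  |  -1/2 ]
Reading off the last column: p = 5, q = -1/2.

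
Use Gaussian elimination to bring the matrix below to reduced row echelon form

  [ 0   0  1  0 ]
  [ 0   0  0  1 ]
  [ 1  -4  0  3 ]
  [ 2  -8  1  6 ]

[[1, -4, 0, 0], [0, 0, 1, 0], [0, 0, 0, 1], [0, 0, 0, 0]]

Swap ρ1 and ρ3.
  [ 1  -4  0  3 ]
  [ 0   0  0  1 ]
  [ 0   0  1  0 ]
  [ 2  -8  1  6 ]
Subtract 2 times ρ1 from ρ4.
  [ 1  -4  0  3 ]
  [ 0   0  0  1 ]
  [ 0   0  1  0 ]
  [ 0   0  1  0 ]
Swap ρ2 and ρ3.
  [ 1  -4  0  3 ]
  [ 0   0  1  0 ]
  [ 0   0  0  1 ]
  [ 0   0  1  0 ]
Subtract ρ2 from ρ4.
  [ 1  -4  0  3 ]
  [ 0   0  1  0 ]
  [ 0   0  0  1 ]
  [ 0   0  0  0 ]
Subtract 3 times ρ3 from ρ1.
  [ 1  -4  0  0 ]
  [ 0   0  1  0 ]
  [ 0   0  0  1 ]
  [ 0   0  0  0 ]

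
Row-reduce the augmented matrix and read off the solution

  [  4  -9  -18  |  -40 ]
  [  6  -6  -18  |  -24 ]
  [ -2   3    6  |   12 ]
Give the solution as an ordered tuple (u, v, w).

(2, 4, 2/3)

ρ1 -> 1/4·ρ1
ρ2 -> ρ2 − 6·ρ1
ρ3 -> ρ3 + 2·ρ1
ρ2 -> 2/15·ρ2
ρ3 -> ρ3 + 3/2·ρ2
ρ3 -> -5/6·ρ3
ρ2 -> ρ2 − 6/5·ρ3
ρ1 -> ρ1 + 9/2·ρ3
ρ1 -> ρ1 + 9/4·ρ2
Reading off the last column: u = 2, v = 4, w = 2/3.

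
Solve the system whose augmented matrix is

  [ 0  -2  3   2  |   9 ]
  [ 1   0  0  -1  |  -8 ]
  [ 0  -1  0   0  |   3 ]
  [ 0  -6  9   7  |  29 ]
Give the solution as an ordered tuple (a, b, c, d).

ρ1 ↔ ρ2
  [ 1   0  0  -1  |  -8 ]
  [ 0  -2  3   2  |   9 ]
  [ 0  -1  0   0  |   3 ]
  [ 0  -6  9   7  |  29 ]
ρ2 → -1/2·ρ2
  [ 1   0     0  -1  |    -8 ]
  [ 0   1  -3/2  -1  |  -9/2 ]
  [ 0  -1     0   0  |     3 ]
  [ 0  -6     9   7  |    29 ]
ρ3 → ρ3 + ρ2
  [ 1   0     0  -1  |    -8 ]
  [ 0   1  -3/2  -1  |  -9/2 ]
  [ 0   0  -3/2  -1  |  -3/2 ]
  [ 0  -6     9   7  |    29 ]
ρ4 → ρ4 + 6·ρ2
  [ 1  0     0  -1  |    -8 ]
  [ 0  1  -3/2  -1  |  -9/2 ]
  [ 0  0  -3/2  -1  |  -3/2 ]
  [ 0  0     0   1  |     2 ]
ρ3 → -2/3·ρ3
  [ 1  0     0   -1  |    -8 ]
  [ 0  1  -3/2   -1  |  -9/2 ]
  [ 0  0     1  2/3  |     1 ]
  [ 0  0     0    1  |     2 ]
ρ3 → ρ3 − 2/3·ρ4
  [ 1  0     0  -1  |    -8 ]
  [ 0  1  -3/2  -1  |  -9/2 ]
  [ 0  0     1   0  |  -1/3 ]
  [ 0  0     0   1  |     2 ]
ρ2 → ρ2 + ρ4
  [ 1  0     0  -1  |    -8 ]
  [ 0  1  -3/2   0  |  -5/2 ]
  [ 0  0     1   0  |  -1/3 ]
  [ 0  0     0   1  |     2 ]
ρ1 → ρ1 + ρ4
  [ 1  0     0  0  |    -6 ]
  [ 0  1  -3/2  0  |  -5/2 ]
  [ 0  0     1  0  |  -1/3 ]
  [ 0  0     0  1  |     2 ]
ρ2 → ρ2 + 3/2·ρ3
  [ 1  0  0  0  |    -6 ]
  [ 0  1  0  0  |    -3 ]
  [ 0  0  1  0  |  -1/3 ]
  [ 0  0  0  1  |     2 ]
Reading off the last column: a = -6, b = -3, c = -1/3, d = 2.

(-6, -3, -1/3, 2)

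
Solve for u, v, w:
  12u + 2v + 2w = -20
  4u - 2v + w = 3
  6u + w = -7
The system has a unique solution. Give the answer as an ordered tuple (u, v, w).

Form the augmented matrix and row-reduce:
  [ 12   2  2  |  -20 ]
  [  4  -2  1  |    3 ]
  [  6   0  1  |   -7 ]
r1 -> 1/12·r1
  [ 1  1/6  1/6  |  -5/3 ]
  [ 4   -2    1  |     3 ]
  [ 6    0    1  |    -7 ]
r2 -> r2 − 4·r1
  [ 1   1/6  1/6  |  -5/3 ]
  [ 0  -8/3  1/3  |  29/3 ]
  [ 6     0    1  |    -7 ]
r3 -> r3 − 6·r1
  [ 1   1/6  1/6  |  -5/3 ]
  [ 0  -8/3  1/3  |  29/3 ]
  [ 0    -1    0  |     3 ]
r2 -> -3/8·r2
  [ 1  1/6   1/6  |   -5/3 ]
  [ 0    1  -1/8  |  -29/8 ]
  [ 0   -1     0  |      3 ]
r3 -> r3 + r2
  [ 1  1/6   1/6  |   -5/3 ]
  [ 0    1  -1/8  |  -29/8 ]
  [ 0    0  -1/8  |   -5/8 ]
r3 -> -8·r3
  [ 1  1/6   1/6  |   -5/3 ]
  [ 0    1  -1/8  |  -29/8 ]
  [ 0    0     1  |      5 ]
r2 -> r2 + 1/8·r3
  [ 1  1/6  1/6  |  -5/3 ]
  [ 0    1    0  |    -3 ]
  [ 0    0    1  |     5 ]
r1 -> r1 − 1/6·r3
  [ 1  1/6  0  |  -5/2 ]
  [ 0    1  0  |    -3 ]
  [ 0    0  1  |     5 ]
r1 -> r1 − 1/6·r2
  [ 1  0  0  |  -2 ]
  [ 0  1  0  |  -3 ]
  [ 0  0  1  |   5 ]
Reading off the last column: u = -2, v = -3, w = 5.

(-2, -3, 5)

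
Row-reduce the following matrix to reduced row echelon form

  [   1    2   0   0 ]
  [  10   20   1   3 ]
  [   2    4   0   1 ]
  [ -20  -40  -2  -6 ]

R2 := R2 − 10·R1
  [   1    2   0   0 ]
  [   0    0   1   3 ]
  [   2    4   0   1 ]
  [ -20  -40  -2  -6 ]
R3 := R3 − 2·R1
  [   1    2   0   0 ]
  [   0    0   1   3 ]
  [   0    0   0   1 ]
  [ -20  -40  -2  -6 ]
R4 := R4 + 20·R1
  [ 1  2   0   0 ]
  [ 0  0   1   3 ]
  [ 0  0   0   1 ]
  [ 0  0  -2  -6 ]
R4 := R4 + 2·R2
  [ 1  2  0  0 ]
  [ 0  0  1  3 ]
  [ 0  0  0  1 ]
  [ 0  0  0  0 ]
R2 := R2 − 3·R3
  [ 1  2  0  0 ]
  [ 0  0  1  0 ]
  [ 0  0  0  1 ]
  [ 0  0  0  0 ]

[[1, 2, 0, 0], [0, 0, 1, 0], [0, 0, 0, 1], [0, 0, 0, 0]]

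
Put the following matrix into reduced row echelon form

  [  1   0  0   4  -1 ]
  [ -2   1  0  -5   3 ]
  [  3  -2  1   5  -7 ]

[[1, 0, 0, 4, -1], [0, 1, 0, 3, 1], [0, 0, 1, -1, -2]]

R2 := R2 + 2·R1
  [ 1   0  0  4  -1 ]
  [ 0   1  0  3   1 ]
  [ 3  -2  1  5  -7 ]
R3 := R3 − 3·R1
  [ 1   0  0   4  -1 ]
  [ 0   1  0   3   1 ]
  [ 0  -2  1  -7  -4 ]
R3 := R3 + 2·R2
  [ 1  0  0   4  -1 ]
  [ 0  1  0   3   1 ]
  [ 0  0  1  -1  -2 ]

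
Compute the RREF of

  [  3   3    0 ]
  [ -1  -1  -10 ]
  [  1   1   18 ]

r1 → 1/3·r1
r2 → r2 + r1
r3 → r3 − r1
r2 → -1/10·r2
r3 → r3 − 18·r2

[[1, 1, 0], [0, 0, 1], [0, 0, 0]]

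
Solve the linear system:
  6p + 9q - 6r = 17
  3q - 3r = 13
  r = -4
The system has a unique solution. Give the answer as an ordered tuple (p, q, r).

Form the augmented matrix and row-reduce:
  [ 6  9  -6  |  17 ]
  [ 0  3  -3  |  13 ]
  [ 0  0   1  |  -4 ]
R1 ← 1/6·R1
  [ 1  3/2  -1  |  17/6 ]
  [ 0    3  -3  |    13 ]
  [ 0    0   1  |    -4 ]
R2 ← 1/3·R2
  [ 1  3/2  -1  |  17/6 ]
  [ 0    1  -1  |  13/3 ]
  [ 0    0   1  |    -4 ]
R2 ← R2 + R3
  [ 1  3/2  -1  |  17/6 ]
  [ 0    1   0  |   1/3 ]
  [ 0    0   1  |    -4 ]
R1 ← R1 + R3
  [ 1  3/2  0  |  -7/6 ]
  [ 0    1  0  |   1/3 ]
  [ 0    0  1  |    -4 ]
R1 ← R1 − 3/2·R2
  [ 1  0  0  |  -5/3 ]
  [ 0  1  0  |   1/3 ]
  [ 0  0  1  |    -4 ]
Reading off the last column: p = -5/3, q = 1/3, r = -4.

(-5/3, 1/3, -4)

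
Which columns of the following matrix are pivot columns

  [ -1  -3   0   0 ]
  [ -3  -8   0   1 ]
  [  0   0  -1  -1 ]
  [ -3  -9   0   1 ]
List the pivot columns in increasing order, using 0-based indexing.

R1 := -1·R1
  [  1   3   0   0 ]
  [ -3  -8   0   1 ]
  [  0   0  -1  -1 ]
  [ -3  -9   0   1 ]
R2 := R2 + 3·R1
  [  1   3   0   0 ]
  [  0   1   0   1 ]
  [  0   0  -1  -1 ]
  [ -3  -9   0   1 ]
R4 := R4 + 3·R1
  [ 1  3   0   0 ]
  [ 0  1   0   1 ]
  [ 0  0  -1  -1 ]
  [ 0  0   0   1 ]
R3 := -1·R3
  [ 1  3  0  0 ]
  [ 0  1  0  1 ]
  [ 0  0  1  1 ]
  [ 0  0  0  1 ]
R3 := R3 − R4
  [ 1  3  0  0 ]
  [ 0  1  0  1 ]
  [ 0  0  1  0 ]
  [ 0  0  0  1 ]
R2 := R2 − R4
  [ 1  3  0  0 ]
  [ 0  1  0  0 ]
  [ 0  0  1  0 ]
  [ 0  0  0  1 ]
R1 := R1 − 3·R2
  [ 1  0  0  0 ]
  [ 0  1  0  0 ]
  [ 0  0  1  0 ]
  [ 0  0  0  1 ]
Pivot columns are the columns containing a leading 1.

0, 1, 2, 3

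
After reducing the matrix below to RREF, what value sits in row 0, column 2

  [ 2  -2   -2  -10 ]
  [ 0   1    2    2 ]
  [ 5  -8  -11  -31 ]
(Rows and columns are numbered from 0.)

1

R1 -> 1/2·R1
  [ 1  -1   -1   -5 ]
  [ 0   1    2    2 ]
  [ 5  -8  -11  -31 ]
R3 -> R3 − 5·R1
  [ 1  -1  -1  -5 ]
  [ 0   1   2   2 ]
  [ 0  -3  -6  -6 ]
R3 -> R3 + 3·R2
  [ 1  -1  -1  -5 ]
  [ 0   1   2   2 ]
  [ 0   0   0   0 ]
R1 -> R1 + R2
  [ 1  0  1  -3 ]
  [ 0  1  2   2 ]
  [ 0  0  0   0 ]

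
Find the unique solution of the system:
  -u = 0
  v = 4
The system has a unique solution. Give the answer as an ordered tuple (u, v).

(0, 4)

Form the augmented matrix and row-reduce:
  [ -1  0  |  0 ]
  [  0  1  |  4 ]
Multiply R1 by -1.
  [ 1  0  |  0 ]
  [ 0  1  |  4 ]
Reading off the last column: u = 0, v = 4.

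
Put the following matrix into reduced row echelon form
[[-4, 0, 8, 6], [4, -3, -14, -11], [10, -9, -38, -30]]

[[1, 0, -2, -3/2], [0, 1, 2, 5/3], [0, 0, 0, 0]]

r1 → -1/4·r1
  [  1   0   -2  -3/2 ]
  [  4  -3  -14   -11 ]
  [ 10  -9  -38   -30 ]
r2 → r2 − 4·r1
  [  1   0   -2  -3/2 ]
  [  0  -3   -6    -5 ]
  [ 10  -9  -38   -30 ]
r3 → r3 − 10·r1
  [ 1   0   -2  -3/2 ]
  [ 0  -3   -6    -5 ]
  [ 0  -9  -18   -15 ]
r2 → -1/3·r2
  [ 1   0   -2  -3/2 ]
  [ 0   1    2   5/3 ]
  [ 0  -9  -18   -15 ]
r3 → r3 + 9·r2
  [ 1  0  -2  -3/2 ]
  [ 0  1   2   5/3 ]
  [ 0  0   0     0 ]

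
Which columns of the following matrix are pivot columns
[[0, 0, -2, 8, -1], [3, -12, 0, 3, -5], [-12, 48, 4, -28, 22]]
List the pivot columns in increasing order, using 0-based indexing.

0, 2

Swap ρ1 and ρ2.
  [   3  -12   0    3  -5 ]
  [   0    0  -2    8  -1 ]
  [ -12   48   4  -28  22 ]
Multiply ρ1 by 1/3.
  [   1  -4   0    1  -5/3 ]
  [   0   0  -2    8    -1 ]
  [ -12  48   4  -28    22 ]
Add 12 times ρ1 to ρ3.
  [ 1  -4   0    1  -5/3 ]
  [ 0   0  -2    8    -1 ]
  [ 0   0   4  -16     2 ]
Multiply ρ2 by -1/2.
  [ 1  -4  0    1  -5/3 ]
  [ 0   0  1   -4   1/2 ]
  [ 0   0  4  -16     2 ]
Subtract 4 times ρ2 from ρ3.
  [ 1  -4  0   1  -5/3 ]
  [ 0   0  1  -4   1/2 ]
  [ 0   0  0   0     0 ]
Pivot columns are the columns containing a leading 1.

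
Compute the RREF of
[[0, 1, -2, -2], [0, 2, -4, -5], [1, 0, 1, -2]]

[[1, 0, 1, 0], [0, 1, -2, 0], [0, 0, 0, 1]]

ρ1 ↔ ρ3
  [ 1  0   1  -2 ]
  [ 0  2  -4  -5 ]
  [ 0  1  -2  -2 ]
ρ2 := 1/2·ρ2
  [ 1  0   1    -2 ]
  [ 0  1  -2  -5/2 ]
  [ 0  1  -2    -2 ]
ρ3 := ρ3 − ρ2
  [ 1  0   1    -2 ]
  [ 0  1  -2  -5/2 ]
  [ 0  0   0   1/2 ]
ρ3 := 2·ρ3
  [ 1  0   1    -2 ]
  [ 0  1  -2  -5/2 ]
  [ 0  0   0     1 ]
ρ2 := ρ2 + 5/2·ρ3
  [ 1  0   1  -2 ]
  [ 0  1  -2   0 ]
  [ 0  0   0   1 ]
ρ1 := ρ1 + 2·ρ3
  [ 1  0   1  0 ]
  [ 0  1  -2  0 ]
  [ 0  0   0  1 ]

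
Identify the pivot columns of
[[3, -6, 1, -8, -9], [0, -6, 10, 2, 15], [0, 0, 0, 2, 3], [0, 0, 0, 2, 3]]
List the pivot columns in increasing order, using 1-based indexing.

Multiply ρ1 by 1/3.
  [ 1  -2  1/3  -8/3  -3 ]
  [ 0  -6   10     2  15 ]
  [ 0   0    0     2   3 ]
  [ 0   0    0     2   3 ]
Multiply ρ2 by -1/6.
  [ 1  -2   1/3  -8/3    -3 ]
  [ 0   1  -5/3  -1/3  -5/2 ]
  [ 0   0     0     2     3 ]
  [ 0   0     0     2     3 ]
Multiply ρ3 by 1/2.
  [ 1  -2   1/3  -8/3    -3 ]
  [ 0   1  -5/3  -1/3  -5/2 ]
  [ 0   0     0     1   3/2 ]
  [ 0   0     0     2     3 ]
Subtract 2 times ρ3 from ρ4.
  [ 1  -2   1/3  -8/3    -3 ]
  [ 0   1  -5/3  -1/3  -5/2 ]
  [ 0   0     0     1   3/2 ]
  [ 0   0     0     0     0 ]
Add 1/3 times ρ3 to ρ2.
  [ 1  -2   1/3  -8/3   -3 ]
  [ 0   1  -5/3     0   -2 ]
  [ 0   0     0     1  3/2 ]
  [ 0   0     0     0    0 ]
Add 8/3 times ρ3 to ρ1.
  [ 1  -2   1/3  0    1 ]
  [ 0   1  -5/3  0   -2 ]
  [ 0   0     0  1  3/2 ]
  [ 0   0     0  0    0 ]
Add 2 times ρ2 to ρ1.
  [ 1  0    -3  0   -3 ]
  [ 0  1  -5/3  0   -2 ]
  [ 0  0     0  1  3/2 ]
  [ 0  0     0  0    0 ]
Pivot columns are the columns containing a leading 1.

1, 2, 4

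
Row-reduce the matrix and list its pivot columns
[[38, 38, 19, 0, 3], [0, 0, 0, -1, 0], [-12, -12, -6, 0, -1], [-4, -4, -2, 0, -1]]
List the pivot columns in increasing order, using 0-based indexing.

Multiply r1 by 1/38.
Add 12 times r1 to r3.
Add 4 times r1 to r4.
Multiply r2 by -1.
Multiply r3 by -19.
Add 13/19 times r3 to r4.
Subtract 3/38 times r3 from r1.
Pivot columns are the columns containing a leading 1.

0, 3, 4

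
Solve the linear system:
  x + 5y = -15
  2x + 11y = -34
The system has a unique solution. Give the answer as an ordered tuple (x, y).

(5, -4)

Form the augmented matrix and row-reduce:
  [ 1   5  |  -15 ]
  [ 2  11  |  -34 ]
ρ2 → ρ2 − 2·ρ1
  [ 1  5  |  -15 ]
  [ 0  1  |   -4 ]
ρ1 → ρ1 − 5·ρ2
  [ 1  0  |   5 ]
  [ 0  1  |  -4 ]
Reading off the last column: x = 5, y = -4.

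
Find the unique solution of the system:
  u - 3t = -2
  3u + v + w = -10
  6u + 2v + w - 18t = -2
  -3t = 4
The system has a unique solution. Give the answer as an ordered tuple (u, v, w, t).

Form the augmented matrix and row-reduce:
  [ 1  0  0   -3  |   -2 ]
  [ 3  1  1    0  |  -10 ]
  [ 6  2  1  -18  |   -2 ]
  [ 0  0  0   -3  |    4 ]
Subtract 3 times ρ1 from ρ2.
  [ 1  0  0   -3  |  -2 ]
  [ 0  1  1    9  |  -4 ]
  [ 6  2  1  -18  |  -2 ]
  [ 0  0  0   -3  |   4 ]
Subtract 6 times ρ1 from ρ3.
  [ 1  0  0  -3  |  -2 ]
  [ 0  1  1   9  |  -4 ]
  [ 0  2  1   0  |  10 ]
  [ 0  0  0  -3  |   4 ]
Subtract 2 times ρ2 from ρ3.
  [ 1  0   0   -3  |  -2 ]
  [ 0  1   1    9  |  -4 ]
  [ 0  0  -1  -18  |  18 ]
  [ 0  0   0   -3  |   4 ]
Multiply ρ3 by -1.
  [ 1  0  0  -3  |   -2 ]
  [ 0  1  1   9  |   -4 ]
  [ 0  0  1  18  |  -18 ]
  [ 0  0  0  -3  |    4 ]
Multiply ρ4 by -1/3.
  [ 1  0  0  -3  |    -2 ]
  [ 0  1  1   9  |    -4 ]
  [ 0  0  1  18  |   -18 ]
  [ 0  0  0   1  |  -4/3 ]
Subtract 18 times ρ4 from ρ3.
  [ 1  0  0  -3  |    -2 ]
  [ 0  1  1   9  |    -4 ]
  [ 0  0  1   0  |     6 ]
  [ 0  0  0   1  |  -4/3 ]
Subtract 9 times ρ4 from ρ2.
  [ 1  0  0  -3  |    -2 ]
  [ 0  1  1   0  |     8 ]
  [ 0  0  1   0  |     6 ]
  [ 0  0  0   1  |  -4/3 ]
Add 3 times ρ4 to ρ1.
  [ 1  0  0  0  |    -6 ]
  [ 0  1  1  0  |     8 ]
  [ 0  0  1  0  |     6 ]
  [ 0  0  0  1  |  -4/3 ]
Subtract ρ3 from ρ2.
  [ 1  0  0  0  |    -6 ]
  [ 0  1  0  0  |     2 ]
  [ 0  0  1  0  |     6 ]
  [ 0  0  0  1  |  -4/3 ]
Reading off the last column: u = -6, v = 2, w = 6, t = -4/3.

(-6, 2, 6, -4/3)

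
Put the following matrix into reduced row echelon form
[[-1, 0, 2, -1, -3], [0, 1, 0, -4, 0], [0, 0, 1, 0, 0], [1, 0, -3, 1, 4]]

ρ1 ← -1·ρ1
  [ 1  0  -2   1  3 ]
  [ 0  1   0  -4  0 ]
  [ 0  0   1   0  0 ]
  [ 1  0  -3   1  4 ]
ρ4 ← ρ4 − ρ1
  [ 1  0  -2   1  3 ]
  [ 0  1   0  -4  0 ]
  [ 0  0   1   0  0 ]
  [ 0  0  -1   0  1 ]
ρ4 ← ρ4 + ρ3
  [ 1  0  -2   1  3 ]
  [ 0  1   0  -4  0 ]
  [ 0  0   1   0  0 ]
  [ 0  0   0   0  1 ]
ρ1 ← ρ1 − 3·ρ4
  [ 1  0  -2   1  0 ]
  [ 0  1   0  -4  0 ]
  [ 0  0   1   0  0 ]
  [ 0  0   0   0  1 ]
ρ1 ← ρ1 + 2·ρ3
  [ 1  0  0   1  0 ]
  [ 0  1  0  -4  0 ]
  [ 0  0  1   0  0 ]
  [ 0  0  0   0  1 ]

[[1, 0, 0, 1, 0], [0, 1, 0, -4, 0], [0, 0, 1, 0, 0], [0, 0, 0, 0, 1]]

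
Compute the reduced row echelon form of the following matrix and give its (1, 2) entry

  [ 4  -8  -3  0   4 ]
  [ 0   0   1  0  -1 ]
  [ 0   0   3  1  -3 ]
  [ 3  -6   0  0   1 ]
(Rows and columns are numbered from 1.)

-2

R1 := 1/4·R1
R4 := R4 − 3·R1
R3 := R3 − 3·R2
R4 := R4 − 9/4·R2
R4 := 4·R4
R2 := R2 + R4
R1 := R1 − R4
R1 := R1 + 3/4·R2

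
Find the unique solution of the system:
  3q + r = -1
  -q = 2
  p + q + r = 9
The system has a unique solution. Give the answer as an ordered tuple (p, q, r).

Form the augmented matrix and row-reduce:
  [ 0   3  1  |  -1 ]
  [ 0  -1  0  |   2 ]
  [ 1   1  1  |   9 ]
R1 ↔ R3
  [ 1   1  1  |   9 ]
  [ 0  -1  0  |   2 ]
  [ 0   3  1  |  -1 ]
R2 → -1·R2
  [ 1  1  1  |   9 ]
  [ 0  1  0  |  -2 ]
  [ 0  3  1  |  -1 ]
R3 → R3 − 3·R2
  [ 1  1  1  |   9 ]
  [ 0  1  0  |  -2 ]
  [ 0  0  1  |   5 ]
R1 → R1 − R3
  [ 1  1  0  |   4 ]
  [ 0  1  0  |  -2 ]
  [ 0  0  1  |   5 ]
R1 → R1 − R2
  [ 1  0  0  |   6 ]
  [ 0  1  0  |  -2 ]
  [ 0  0  1  |   5 ]
Reading off the last column: p = 6, q = -2, r = 5.

(6, -2, 5)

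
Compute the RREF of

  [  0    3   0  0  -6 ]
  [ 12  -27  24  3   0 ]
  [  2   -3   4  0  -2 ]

[[1, 0, 2, 0, -4], [0, 1, 0, 0, -2], [0, 0, 0, 1, -2]]

R1 <-> R2
  [ 12  -27  24  3   0 ]
  [  0    3   0  0  -6 ]
  [  2   -3   4  0  -2 ]
R1 := 1/12·R1
  [ 1  -9/4  2  1/4   0 ]
  [ 0     3  0    0  -6 ]
  [ 2    -3  4    0  -2 ]
R3 := R3 − 2·R1
  [ 1  -9/4  2   1/4   0 ]
  [ 0     3  0     0  -6 ]
  [ 0   3/2  0  -1/2  -2 ]
R2 := 1/3·R2
  [ 1  -9/4  2   1/4   0 ]
  [ 0     1  0     0  -2 ]
  [ 0   3/2  0  -1/2  -2 ]
R3 := R3 − 3/2·R2
  [ 1  -9/4  2   1/4   0 ]
  [ 0     1  0     0  -2 ]
  [ 0     0  0  -1/2   1 ]
R3 := -2·R3
  [ 1  -9/4  2  1/4   0 ]
  [ 0     1  0    0  -2 ]
  [ 0     0  0    1  -2 ]
R1 := R1 − 1/4·R3
  [ 1  -9/4  2  0  1/2 ]
  [ 0     1  0  0   -2 ]
  [ 0     0  0  1   -2 ]
R1 := R1 + 9/4·R2
  [ 1  0  2  0  -4 ]
  [ 0  1  0  0  -2 ]
  [ 0  0  0  1  -2 ]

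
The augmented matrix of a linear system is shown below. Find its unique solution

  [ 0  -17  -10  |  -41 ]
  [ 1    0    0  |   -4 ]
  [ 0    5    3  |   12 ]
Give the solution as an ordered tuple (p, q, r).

Swap R1 and R2.
  [ 1    0    0  |   -4 ]
  [ 0  -17  -10  |  -41 ]
  [ 0    5    3  |   12 ]
Multiply R2 by -1/17.
  [ 1  0      0  |     -4 ]
  [ 0  1  10/17  |  41/17 ]
  [ 0  5      3  |     12 ]
Subtract 5 times R2 from R3.
  [ 1  0      0  |     -4 ]
  [ 0  1  10/17  |  41/17 ]
  [ 0  0   1/17  |  -1/17 ]
Multiply R3 by 17.
  [ 1  0      0  |     -4 ]
  [ 0  1  10/17  |  41/17 ]
  [ 0  0      1  |     -1 ]
Subtract 10/17 times R3 from R2.
  [ 1  0  0  |  -4 ]
  [ 0  1  0  |   3 ]
  [ 0  0  1  |  -1 ]
Reading off the last column: p = -4, q = 3, r = -1.

(-4, 3, -1)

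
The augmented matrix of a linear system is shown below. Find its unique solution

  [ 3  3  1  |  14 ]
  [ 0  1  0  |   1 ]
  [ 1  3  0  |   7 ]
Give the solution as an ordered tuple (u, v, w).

ρ1 := 1/3·ρ1
  [ 1  1  1/3  |  14/3 ]
  [ 0  1    0  |     1 ]
  [ 1  3    0  |     7 ]
ρ3 := ρ3 − ρ1
  [ 1  1   1/3  |  14/3 ]
  [ 0  1     0  |     1 ]
  [ 0  2  -1/3  |   7/3 ]
ρ3 := ρ3 − 2·ρ2
  [ 1  1   1/3  |  14/3 ]
  [ 0  1     0  |     1 ]
  [ 0  0  -1/3  |   1/3 ]
ρ3 := -3·ρ3
  [ 1  1  1/3  |  14/3 ]
  [ 0  1    0  |     1 ]
  [ 0  0    1  |    -1 ]
ρ1 := ρ1 − 1/3·ρ3
  [ 1  1  0  |   5 ]
  [ 0  1  0  |   1 ]
  [ 0  0  1  |  -1 ]
ρ1 := ρ1 − ρ2
  [ 1  0  0  |   4 ]
  [ 0  1  0  |   1 ]
  [ 0  0  1  |  -1 ]
Reading off the last column: u = 4, v = 1, w = -1.

(4, 1, -1)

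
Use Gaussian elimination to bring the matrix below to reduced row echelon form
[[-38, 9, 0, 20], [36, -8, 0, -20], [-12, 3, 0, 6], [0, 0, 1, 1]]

ρ1 ← -1/38·ρ1
  [   1  -9/38  0  -10/19 ]
  [  36     -8  0     -20 ]
  [ -12      3  0       6 ]
  [   0      0  1       1 ]
ρ2 ← ρ2 − 36·ρ1
  [   1  -9/38  0  -10/19 ]
  [   0  10/19  0  -20/19 ]
  [ -12      3  0       6 ]
  [   0      0  1       1 ]
ρ3 ← ρ3 + 12·ρ1
  [ 1  -9/38  0  -10/19 ]
  [ 0  10/19  0  -20/19 ]
  [ 0   3/19  0   -6/19 ]
  [ 0      0  1       1 ]
ρ2 ← 19/10·ρ2
  [ 1  -9/38  0  -10/19 ]
  [ 0      1  0      -2 ]
  [ 0   3/19  0   -6/19 ]
  [ 0      0  1       1 ]
ρ3 ← ρ3 − 3/19·ρ2
  [ 1  -9/38  0  -10/19 ]
  [ 0      1  0      -2 ]
  [ 0      0  0       0 ]
  [ 0      0  1       1 ]
ρ3 <=> ρ4
  [ 1  -9/38  0  -10/19 ]
  [ 0      1  0      -2 ]
  [ 0      0  1       1 ]
  [ 0      0  0       0 ]
ρ1 ← ρ1 + 9/38·ρ2
  [ 1  0  0  -1 ]
  [ 0  1  0  -2 ]
  [ 0  0  1   1 ]
  [ 0  0  0   0 ]

[[1, 0, 0, -1], [0, 1, 0, -2], [0, 0, 1, 1], [0, 0, 0, 0]]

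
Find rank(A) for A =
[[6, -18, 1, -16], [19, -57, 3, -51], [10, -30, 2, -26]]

R1 := 1/6·R1
R2 := R2 − 19·R1
R3 := R3 − 10·R1
R2 := -6·R2
R3 := R3 − 1/3·R2
R1 := R1 − 1/6·R2
The reduced form has 2 nonzero rows.

rank = 2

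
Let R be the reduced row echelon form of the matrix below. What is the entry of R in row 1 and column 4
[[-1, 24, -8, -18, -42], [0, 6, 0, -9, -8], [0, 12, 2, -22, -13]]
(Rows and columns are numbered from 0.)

R1 -> -1·R1
  [ 1  -24  8   18   42 ]
  [ 0    6  0   -9   -8 ]
  [ 0   12  2  -22  -13 ]
R2 -> 1/6·R2
  [ 1  -24  8    18    42 ]
  [ 0    1  0  -3/2  -4/3 ]
  [ 0   12  2   -22   -13 ]
R3 -> R3 − 12·R2
  [ 1  -24  8    18    42 ]
  [ 0    1  0  -3/2  -4/3 ]
  [ 0    0  2    -4     3 ]
R3 -> 1/2·R3
  [ 1  -24  8    18    42 ]
  [ 0    1  0  -3/2  -4/3 ]
  [ 0    0  1    -2   3/2 ]
R1 -> R1 − 8·R3
  [ 1  -24  0    34    30 ]
  [ 0    1  0  -3/2  -4/3 ]
  [ 0    0  1    -2   3/2 ]
R1 -> R1 + 24·R2
  [ 1  0  0    -2    -2 ]
  [ 0  1  0  -3/2  -4/3 ]
  [ 0  0  1    -2   3/2 ]

-4/3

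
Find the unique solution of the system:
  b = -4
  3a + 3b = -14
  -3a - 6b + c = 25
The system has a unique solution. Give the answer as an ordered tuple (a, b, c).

Form the augmented matrix and row-reduce:
  [  0   1  0  |   -4 ]
  [  3   3  0  |  -14 ]
  [ -3  -6  1  |   25 ]
ρ1 ↔ ρ2
  [  3   3  0  |  -14 ]
  [  0   1  0  |   -4 ]
  [ -3  -6  1  |   25 ]
ρ1 ← 1/3·ρ1
  [  1   1  0  |  -14/3 ]
  [  0   1  0  |     -4 ]
  [ -3  -6  1  |     25 ]
ρ3 ← ρ3 + 3·ρ1
  [ 1   1  0  |  -14/3 ]
  [ 0   1  0  |     -4 ]
  [ 0  -3  1  |     11 ]
ρ3 ← ρ3 + 3·ρ2
  [ 1  1  0  |  -14/3 ]
  [ 0  1  0  |     -4 ]
  [ 0  0  1  |     -1 ]
ρ1 ← ρ1 − ρ2
  [ 1  0  0  |  -2/3 ]
  [ 0  1  0  |    -4 ]
  [ 0  0  1  |    -1 ]
Reading off the last column: a = -2/3, b = -4, c = -1.

(-2/3, -4, -1)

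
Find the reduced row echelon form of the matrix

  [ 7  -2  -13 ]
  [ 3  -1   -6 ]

R1 := 1/7·R1
  [ 1  -2/7  -13/7 ]
  [ 3    -1     -6 ]
R2 := R2 − 3·R1
  [ 1  -2/7  -13/7 ]
  [ 0  -1/7   -3/7 ]
R2 := -7·R2
  [ 1  -2/7  -13/7 ]
  [ 0     1      3 ]
R1 := R1 + 2/7·R2
  [ 1  0  -1 ]
  [ 0  1   3 ]

[[1, 0, -1], [0, 1, 3]]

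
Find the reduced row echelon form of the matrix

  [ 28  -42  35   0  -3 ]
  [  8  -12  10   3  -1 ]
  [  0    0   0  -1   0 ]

[[1, -3/2, 5/4, 0, 0], [0, 0, 0, 1, 0], [0, 0, 0, 0, 1]]

Multiply r1 by 1/28.
Subtract 8 times r1 from r2.
Multiply r2 by 1/3.
Add r2 to r3.
Multiply r3 by -21.
Add 1/21 times r3 to r2.
Add 3/28 times r3 to r1.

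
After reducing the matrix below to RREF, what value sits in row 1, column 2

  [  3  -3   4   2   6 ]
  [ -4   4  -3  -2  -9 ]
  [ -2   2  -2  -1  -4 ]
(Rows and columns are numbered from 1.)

-1

ρ1 → 1/3·ρ1
  [  1  -1  4/3  2/3   2 ]
  [ -4   4   -3   -2  -9 ]
  [ -2   2   -2   -1  -4 ]
ρ2 → ρ2 + 4·ρ1
  [  1  -1  4/3  2/3   2 ]
  [  0   0  7/3  2/3  -1 ]
  [ -2   2   -2   -1  -4 ]
ρ3 → ρ3 + 2·ρ1
  [ 1  -1  4/3  2/3   2 ]
  [ 0   0  7/3  2/3  -1 ]
  [ 0   0  2/3  1/3   0 ]
ρ2 → 3/7·ρ2
  [ 1  -1  4/3  2/3     2 ]
  [ 0   0    1  2/7  -3/7 ]
  [ 0   0  2/3  1/3     0 ]
ρ3 → ρ3 − 2/3·ρ2
  [ 1  -1  4/3  2/3     2 ]
  [ 0   0    1  2/7  -3/7 ]
  [ 0   0    0  1/7   2/7 ]
ρ3 → 7·ρ3
  [ 1  -1  4/3  2/3     2 ]
  [ 0   0    1  2/7  -3/7 ]
  [ 0   0    0    1     2 ]
ρ2 → ρ2 − 2/7·ρ3
  [ 1  -1  4/3  2/3   2 ]
  [ 0   0    1    0  -1 ]
  [ 0   0    0    1   2 ]
ρ1 → ρ1 − 2/3·ρ3
  [ 1  -1  4/3  0  2/3 ]
  [ 0   0    1  0   -1 ]
  [ 0   0    0  1    2 ]
ρ1 → ρ1 − 4/3·ρ2
  [ 1  -1  0  0   2 ]
  [ 0   0  1  0  -1 ]
  [ 0   0  0  1   2 ]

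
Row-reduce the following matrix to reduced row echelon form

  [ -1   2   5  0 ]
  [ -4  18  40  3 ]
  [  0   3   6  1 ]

[[1, 0, -1, 0], [0, 1, 2, 0], [0, 0, 0, 1]]

r1 → -1·r1
r2 → r2 + 4·r1
r2 → 1/10·r2
r3 → r3 − 3·r2
r3 → 10·r3
r2 → r2 − 3/10·r3
r1 → r1 + 2·r2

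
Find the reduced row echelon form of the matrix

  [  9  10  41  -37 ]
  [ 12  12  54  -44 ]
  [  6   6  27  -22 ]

R1 -> 1/9·R1
R2 -> R2 − 12·R1
R3 -> R3 − 6·R1
R2 -> -3/4·R2
R3 -> R3 + 2/3·R2
R1 -> R1 − 10/9·R2

[[1, 0, 4, 1/3], [0, 1, 1/2, -4], [0, 0, 0, 0]]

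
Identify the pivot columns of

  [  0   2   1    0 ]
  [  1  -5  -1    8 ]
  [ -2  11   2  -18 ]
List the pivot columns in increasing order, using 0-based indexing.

r1 <=> r2
  [  1  -5  -1    8 ]
  [  0   2   1    0 ]
  [ -2  11   2  -18 ]
r3 -> r3 + 2·r1
  [ 1  -5  -1   8 ]
  [ 0   2   1   0 ]
  [ 0   1   0  -2 ]
r2 -> 1/2·r2
  [ 1  -5   -1   8 ]
  [ 0   1  1/2   0 ]
  [ 0   1    0  -2 ]
r3 -> r3 − r2
  [ 1  -5    -1   8 ]
  [ 0   1   1/2   0 ]
  [ 0   0  -1/2  -2 ]
r3 -> -2·r3
  [ 1  -5   -1  8 ]
  [ 0   1  1/2  0 ]
  [ 0   0    1  4 ]
r2 -> r2 − 1/2·r3
  [ 1  -5  -1   8 ]
  [ 0   1   0  -2 ]
  [ 0   0   1   4 ]
r1 -> r1 + r3
  [ 1  -5  0  12 ]
  [ 0   1  0  -2 ]
  [ 0   0  1   4 ]
r1 -> r1 + 5·r2
  [ 1  0  0   2 ]
  [ 0  1  0  -2 ]
  [ 0  0  1   4 ]
Pivot columns are the columns containing a leading 1.

0, 1, 2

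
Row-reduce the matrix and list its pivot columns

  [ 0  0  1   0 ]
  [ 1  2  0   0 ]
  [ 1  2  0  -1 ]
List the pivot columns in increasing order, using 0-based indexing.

0, 2, 3

R1 <=> R2
  [ 1  2  0   0 ]
  [ 0  0  1   0 ]
  [ 1  2  0  -1 ]
R3 -> R3 − R1
  [ 1  2  0   0 ]
  [ 0  0  1   0 ]
  [ 0  0  0  -1 ]
R3 -> -1·R3
  [ 1  2  0  0 ]
  [ 0  0  1  0 ]
  [ 0  0  0  1 ]
Pivot columns are the columns containing a leading 1.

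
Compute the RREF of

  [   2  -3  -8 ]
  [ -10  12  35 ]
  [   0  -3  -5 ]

[[1, 0, -3/2], [0, 1, 5/3], [0, 0, 0]]

Multiply R1 by 1/2.
  [   1  -3/2  -4 ]
  [ -10    12  35 ]
  [   0    -3  -5 ]
Add 10 times R1 to R2.
  [ 1  -3/2  -4 ]
  [ 0    -3  -5 ]
  [ 0    -3  -5 ]
Multiply R2 by -1/3.
  [ 1  -3/2   -4 ]
  [ 0     1  5/3 ]
  [ 0    -3   -5 ]
Add 3 times R2 to R3.
  [ 1  -3/2   -4 ]
  [ 0     1  5/3 ]
  [ 0     0    0 ]
Add 3/2 times R2 to R1.
  [ 1  0  -3/2 ]
  [ 0  1   5/3 ]
  [ 0  0     0 ]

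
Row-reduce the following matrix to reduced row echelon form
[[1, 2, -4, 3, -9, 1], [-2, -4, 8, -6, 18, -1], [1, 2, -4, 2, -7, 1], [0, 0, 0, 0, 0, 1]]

[[1, 2, -4, 0, -3, 0], [0, 0, 0, 1, -2, 0], [0, 0, 0, 0, 0, 1], [0, 0, 0, 0, 0, 0]]

Add 2 times ρ1 to ρ2.
Subtract ρ1 from ρ3.
Swap ρ2 and ρ3.
Multiply ρ2 by -1.
Subtract ρ3 from ρ4.
Subtract ρ3 from ρ1.
Subtract 3 times ρ2 from ρ1.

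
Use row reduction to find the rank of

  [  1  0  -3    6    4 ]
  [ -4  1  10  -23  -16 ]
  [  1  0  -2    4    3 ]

rank = 3

R2 -> R2 + 4·R1
  [ 1  0  -3  6  4 ]
  [ 0  1  -2  1  0 ]
  [ 1  0  -2  4  3 ]
R3 -> R3 − R1
  [ 1  0  -3   6   4 ]
  [ 0  1  -2   1   0 ]
  [ 0  0   1  -2  -1 ]
R2 -> R2 + 2·R3
  [ 1  0  -3   6   4 ]
  [ 0  1   0  -3  -2 ]
  [ 0  0   1  -2  -1 ]
R1 -> R1 + 3·R3
  [ 1  0  0   0   1 ]
  [ 0  1  0  -3  -2 ]
  [ 0  0  1  -2  -1 ]
The reduced form has 3 nonzero rows.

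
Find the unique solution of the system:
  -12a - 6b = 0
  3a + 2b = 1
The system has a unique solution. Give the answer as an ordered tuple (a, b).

Form the augmented matrix and row-reduce:
  [ -12  -6  |  0 ]
  [   3   2  |  1 ]
R1 := -1/12·R1
  [ 1  1/2  |  0 ]
  [ 3    2  |  1 ]
R2 := R2 − 3·R1
  [ 1  1/2  |  0 ]
  [ 0  1/2  |  1 ]
R2 := 2·R2
  [ 1  1/2  |  0 ]
  [ 0    1  |  2 ]
R1 := R1 − 1/2·R2
  [ 1  0  |  -1 ]
  [ 0  1  |   2 ]
Reading off the last column: a = -1, b = 2.

(-1, 2)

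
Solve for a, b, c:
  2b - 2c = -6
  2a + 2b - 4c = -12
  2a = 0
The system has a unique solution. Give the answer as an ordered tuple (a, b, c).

Form the augmented matrix and row-reduce:
  [ 0  2  -2  |   -6 ]
  [ 2  2  -4  |  -12 ]
  [ 2  0   0  |    0 ]
R1 <=> R2
  [ 2  2  -4  |  -12 ]
  [ 0  2  -2  |   -6 ]
  [ 2  0   0  |    0 ]
R1 → 1/2·R1
  [ 1  1  -2  |  -6 ]
  [ 0  2  -2  |  -6 ]
  [ 2  0   0  |   0 ]
R3 → R3 − 2·R1
  [ 1   1  -2  |  -6 ]
  [ 0   2  -2  |  -6 ]
  [ 0  -2   4  |  12 ]
R2 → 1/2·R2
  [ 1   1  -2  |  -6 ]
  [ 0   1  -1  |  -3 ]
  [ 0  -2   4  |  12 ]
R3 → R3 + 2·R2
  [ 1  1  -2  |  -6 ]
  [ 0  1  -1  |  -3 ]
  [ 0  0   2  |   6 ]
R3 → 1/2·R3
  [ 1  1  -2  |  -6 ]
  [ 0  1  -1  |  -3 ]
  [ 0  0   1  |   3 ]
R2 → R2 + R3
  [ 1  1  -2  |  -6 ]
  [ 0  1   0  |   0 ]
  [ 0  0   1  |   3 ]
R1 → R1 + 2·R3
  [ 1  1  0  |  0 ]
  [ 0  1  0  |  0 ]
  [ 0  0  1  |  3 ]
R1 → R1 − R2
  [ 1  0  0  |  0 ]
  [ 0  1  0  |  0 ]
  [ 0  0  1  |  3 ]
Reading off the last column: a = 0, b = 0, c = 3.

(0, 0, 3)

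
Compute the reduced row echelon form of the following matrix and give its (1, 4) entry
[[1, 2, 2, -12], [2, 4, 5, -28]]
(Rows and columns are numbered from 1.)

-4

R2 := R2 − 2·R1
  [ 1  2  2  -12 ]
  [ 0  0  1   -4 ]
R1 := R1 − 2·R2
  [ 1  2  0  -4 ]
  [ 0  0  1  -4 ]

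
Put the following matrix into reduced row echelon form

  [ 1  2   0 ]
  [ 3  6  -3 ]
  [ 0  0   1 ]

[[1, 2, 0], [0, 0, 1], [0, 0, 0]]

r2 ← r2 − 3·r1
  [ 1  2   0 ]
  [ 0  0  -3 ]
  [ 0  0   1 ]
r2 ← -1/3·r2
  [ 1  2  0 ]
  [ 0  0  1 ]
  [ 0  0  1 ]
r3 ← r3 − r2
  [ 1  2  0 ]
  [ 0  0  1 ]
  [ 0  0  0 ]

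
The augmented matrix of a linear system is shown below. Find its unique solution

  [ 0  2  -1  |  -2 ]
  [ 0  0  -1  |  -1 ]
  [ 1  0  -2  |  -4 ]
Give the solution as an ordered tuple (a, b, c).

R1 <=> R3
  [ 1  0  -2  |  -4 ]
  [ 0  0  -1  |  -1 ]
  [ 0  2  -1  |  -2 ]
R2 <=> R3
  [ 1  0  -2  |  -4 ]
  [ 0  2  -1  |  -2 ]
  [ 0  0  -1  |  -1 ]
R2 ← 1/2·R2
  [ 1  0    -2  |  -4 ]
  [ 0  1  -1/2  |  -1 ]
  [ 0  0    -1  |  -1 ]
R3 ← -1·R3
  [ 1  0    -2  |  -4 ]
  [ 0  1  -1/2  |  -1 ]
  [ 0  0     1  |   1 ]
R2 ← R2 + 1/2·R3
  [ 1  0  -2  |    -4 ]
  [ 0  1   0  |  -1/2 ]
  [ 0  0   1  |     1 ]
R1 ← R1 + 2·R3
  [ 1  0  0  |    -2 ]
  [ 0  1  0  |  -1/2 ]
  [ 0  0  1  |     1 ]
Reading off the last column: a = -2, b = -1/2, c = 1.

(-2, -1/2, 1)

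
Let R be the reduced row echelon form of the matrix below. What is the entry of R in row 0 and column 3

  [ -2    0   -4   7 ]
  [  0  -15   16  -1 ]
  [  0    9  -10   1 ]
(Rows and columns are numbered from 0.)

-3/2

R1 := -1/2·R1
R2 := -1/15·R2
R3 := R3 − 9·R2
R3 := -5/2·R3
R2 := R2 + 16/15·R3
R1 := R1 − 2·R3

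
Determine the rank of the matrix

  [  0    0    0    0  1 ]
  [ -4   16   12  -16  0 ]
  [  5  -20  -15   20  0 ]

R1 ↔ R2
  [ -4   16   12  -16  0 ]
  [  0    0    0    0  1 ]
  [  5  -20  -15   20  0 ]
R1 -> -1/4·R1
  [ 1   -4   -3   4  0 ]
  [ 0    0    0   0  1 ]
  [ 5  -20  -15  20  0 ]
R3 -> R3 − 5·R1
  [ 1  -4  -3  4  0 ]
  [ 0   0   0  0  1 ]
  [ 0   0   0  0  0 ]
The reduced form has 2 nonzero rows.

rank = 2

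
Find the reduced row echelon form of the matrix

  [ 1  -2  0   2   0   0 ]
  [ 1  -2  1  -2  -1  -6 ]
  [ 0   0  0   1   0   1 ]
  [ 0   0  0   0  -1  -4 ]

R2 -> R2 − R1
  [ 1  -2  0   2   0   0 ]
  [ 0   0  1  -4  -1  -6 ]
  [ 0   0  0   1   0   1 ]
  [ 0   0  0   0  -1  -4 ]
R4 -> -1·R4
  [ 1  -2  0   2   0   0 ]
  [ 0   0  1  -4  -1  -6 ]
  [ 0   0  0   1   0   1 ]
  [ 0   0  0   0   1   4 ]
R2 -> R2 + R4
  [ 1  -2  0   2  0   0 ]
  [ 0   0  1  -4  0  -2 ]
  [ 0   0  0   1  0   1 ]
  [ 0   0  0   0  1   4 ]
R2 -> R2 + 4·R3
  [ 1  -2  0  2  0  0 ]
  [ 0   0  1  0  0  2 ]
  [ 0   0  0  1  0  1 ]
  [ 0   0  0  0  1  4 ]
R1 -> R1 − 2·R3
  [ 1  -2  0  0  0  -2 ]
  [ 0   0  1  0  0   2 ]
  [ 0   0  0  1  0   1 ]
  [ 0   0  0  0  1   4 ]

[[1, -2, 0, 0, 0, -2], [0, 0, 1, 0, 0, 2], [0, 0, 0, 1, 0, 1], [0, 0, 0, 0, 1, 4]]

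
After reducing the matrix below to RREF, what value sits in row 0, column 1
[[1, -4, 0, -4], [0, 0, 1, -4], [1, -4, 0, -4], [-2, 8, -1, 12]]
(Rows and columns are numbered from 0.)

R3 → R3 − R1
  [  1  -4   0  -4 ]
  [  0   0   1  -4 ]
  [  0   0   0   0 ]
  [ -2   8  -1  12 ]
R4 → R4 + 2·R1
  [ 1  -4   0  -4 ]
  [ 0   0   1  -4 ]
  [ 0   0   0   0 ]
  [ 0   0  -1   4 ]
R4 → R4 + R2
  [ 1  -4  0  -4 ]
  [ 0   0  1  -4 ]
  [ 0   0  0   0 ]
  [ 0   0  0   0 ]

-4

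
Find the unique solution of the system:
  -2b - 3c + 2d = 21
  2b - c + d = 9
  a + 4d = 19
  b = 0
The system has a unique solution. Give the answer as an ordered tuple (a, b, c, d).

Form the augmented matrix and row-reduce:
  [ 0  -2  -3  2  |  21 ]
  [ 0   2  -1  1  |   9 ]
  [ 1   0   0  4  |  19 ]
  [ 0   1   0  0  |   0 ]
Swap ρ1 and ρ3.
  [ 1   0   0  4  |  19 ]
  [ 0   2  -1  1  |   9 ]
  [ 0  -2  -3  2  |  21 ]
  [ 0   1   0  0  |   0 ]
Multiply ρ2 by 1/2.
  [ 1   0     0    4  |   19 ]
  [ 0   1  -1/2  1/2  |  9/2 ]
  [ 0  -2    -3    2  |   21 ]
  [ 0   1     0    0  |    0 ]
Add 2 times ρ2 to ρ3.
  [ 1  0     0    4  |   19 ]
  [ 0  1  -1/2  1/2  |  9/2 ]
  [ 0  0    -4    3  |   30 ]
  [ 0  1     0    0  |    0 ]
Subtract ρ2 from ρ4.
  [ 1  0     0     4  |    19 ]
  [ 0  1  -1/2   1/2  |   9/2 ]
  [ 0  0    -4     3  |    30 ]
  [ 0  0   1/2  -1/2  |  -9/2 ]
Multiply ρ3 by -1/4.
  [ 1  0     0     4  |     19 ]
  [ 0  1  -1/2   1/2  |    9/2 ]
  [ 0  0     1  -3/4  |  -15/2 ]
  [ 0  0   1/2  -1/2  |   -9/2 ]
Subtract 1/2 times ρ3 from ρ4.
  [ 1  0     0     4  |     19 ]
  [ 0  1  -1/2   1/2  |    9/2 ]
  [ 0  0     1  -3/4  |  -15/2 ]
  [ 0  0     0  -1/8  |   -3/4 ]
Multiply ρ4 by -8.
  [ 1  0     0     4  |     19 ]
  [ 0  1  -1/2   1/2  |    9/2 ]
  [ 0  0     1  -3/4  |  -15/2 ]
  [ 0  0     0     1  |      6 ]
Add 3/4 times ρ4 to ρ3.
  [ 1  0     0    4  |   19 ]
  [ 0  1  -1/2  1/2  |  9/2 ]
  [ 0  0     1    0  |   -3 ]
  [ 0  0     0    1  |    6 ]
Subtract 1/2 times ρ4 from ρ2.
  [ 1  0     0  4  |   19 ]
  [ 0  1  -1/2  0  |  3/2 ]
  [ 0  0     1  0  |   -3 ]
  [ 0  0     0  1  |    6 ]
Subtract 4 times ρ4 from ρ1.
  [ 1  0     0  0  |   -5 ]
  [ 0  1  -1/2  0  |  3/2 ]
  [ 0  0     1  0  |   -3 ]
  [ 0  0     0  1  |    6 ]
Add 1/2 times ρ3 to ρ2.
  [ 1  0  0  0  |  -5 ]
  [ 0  1  0  0  |   0 ]
  [ 0  0  1  0  |  -3 ]
  [ 0  0  0  1  |   6 ]
Reading off the last column: a = -5, b = 0, c = -3, d = 6.

(-5, 0, -3, 6)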